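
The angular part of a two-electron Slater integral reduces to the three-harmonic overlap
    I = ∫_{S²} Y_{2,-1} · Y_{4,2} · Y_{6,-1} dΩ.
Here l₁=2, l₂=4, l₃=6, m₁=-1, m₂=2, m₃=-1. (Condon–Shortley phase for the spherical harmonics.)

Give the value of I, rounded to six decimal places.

Checks pass: Σm=0; 12 even; l₃=6∈[2,6].
(2·2+1)(2·4+1)(2·6+1) = 585
Δ: 0! 4! 8! / 13! → 1/6435
sum: t=0:+1/2304 = 1/2304
3j²(2 4 6; 0 0 0) = Δ·Π!·Σ² = 5/143  (sign +1)
sum: t=0:+1/8640 = 1/8640
3j²(2 4 6; -1 2 -1) = Δ·Π!·Σ² = 14/1287  (sign -1)
combine: 4πI² = 585·5/143·14/1287 = 350/1573
take √, sign -1: I = -0.13306527

-0.133065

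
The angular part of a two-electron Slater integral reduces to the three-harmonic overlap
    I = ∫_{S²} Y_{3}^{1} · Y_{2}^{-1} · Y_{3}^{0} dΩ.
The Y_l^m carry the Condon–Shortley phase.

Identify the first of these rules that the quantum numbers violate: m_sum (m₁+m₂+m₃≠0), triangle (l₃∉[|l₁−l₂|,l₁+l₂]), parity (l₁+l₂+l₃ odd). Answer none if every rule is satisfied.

Σmᵢ = 0  ✓
l₃∈[|l₁−l₂|,l₁+l₂]=[1,5], have l₃=3  ✓
Σlᵢ = 8 ⇒ even  ✓

none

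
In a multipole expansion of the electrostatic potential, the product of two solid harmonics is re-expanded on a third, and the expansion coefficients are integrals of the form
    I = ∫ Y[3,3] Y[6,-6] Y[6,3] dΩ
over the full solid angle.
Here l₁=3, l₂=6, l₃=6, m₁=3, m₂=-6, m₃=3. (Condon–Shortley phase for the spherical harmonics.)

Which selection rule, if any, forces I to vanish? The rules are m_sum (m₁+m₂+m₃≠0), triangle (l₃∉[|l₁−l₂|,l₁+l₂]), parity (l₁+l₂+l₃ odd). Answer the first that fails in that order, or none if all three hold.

parity

azimuthal sum: 3 − 6 + 3 = 0  ✓
3 ≤ 6 ≤ 9 (triangle on l)  ✓
L = 3 + 6 + 6 = 15 (odd)  ✗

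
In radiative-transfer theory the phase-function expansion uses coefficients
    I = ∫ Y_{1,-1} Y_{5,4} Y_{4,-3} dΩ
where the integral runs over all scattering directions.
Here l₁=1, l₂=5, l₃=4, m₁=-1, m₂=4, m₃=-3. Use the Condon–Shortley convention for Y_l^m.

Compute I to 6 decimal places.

0.294638

m-sum 0 ✓  L=10 even ✓  4≤4≤6 ✓
Π(2lᵢ+1) = 3×11×9 = 297
triangle coeff Δ(1,5,4) = 1/495
Σ_t [1,1]: t=1:−1/576 = -1/576
(3j)²=5/99 [(1 5 4; 0 0 0)], sign=-1
Σ_t [2,2]: t=2:+1/10080 = 1/10080
(3j)²=4/55 [(1 5 4; -1 4 -3)], sign=-1
⇒ 4πI² = 12/11
I = (+1)√(12/11/(4π)) = 0.29463840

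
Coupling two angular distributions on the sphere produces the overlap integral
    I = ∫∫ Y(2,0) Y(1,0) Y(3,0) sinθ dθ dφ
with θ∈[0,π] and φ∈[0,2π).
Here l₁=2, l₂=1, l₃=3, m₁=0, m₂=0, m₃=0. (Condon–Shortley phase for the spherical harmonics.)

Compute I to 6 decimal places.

Checks pass: Σm=0; 6 even; l₃=3∈[1,3].
(2·2+1)(2·1+1)(2·3+1) = 105
Δ: 0! 4! 2! / 7! → 1/105
sum: t=0:+1/4 = 1/4
3j²(2 1 3; 0 0 0) = Δ·Π!·Σ² = 3/35  (sign -1)
(m-triple is (0,0,0) — same symbol as above.)
combine: 4πI² = 105·3/35·3/35 = 27/35
take √, sign +1: I = 0.24776670

0.247767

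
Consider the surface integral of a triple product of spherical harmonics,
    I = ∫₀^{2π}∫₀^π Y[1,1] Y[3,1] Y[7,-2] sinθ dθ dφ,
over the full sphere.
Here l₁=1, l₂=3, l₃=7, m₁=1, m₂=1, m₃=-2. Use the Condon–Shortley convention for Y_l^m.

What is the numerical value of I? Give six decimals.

l₃=7 ∉ [2,4] — triangle fails ⇒ I = 0

0.000000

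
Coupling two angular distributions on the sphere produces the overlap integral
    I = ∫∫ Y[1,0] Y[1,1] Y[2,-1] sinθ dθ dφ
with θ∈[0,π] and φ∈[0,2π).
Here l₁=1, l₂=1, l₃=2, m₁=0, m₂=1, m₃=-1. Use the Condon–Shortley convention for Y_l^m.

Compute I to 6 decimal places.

m-sum 0 ✓  L=4 even ✓  0≤2≤2 ✓
Π(2lᵢ+1) = 3×3×5 = 45
triangle coeff Δ(1,1,2) = 1/30
Σ_t [0,0]: t=0:+1/1 = 1/1
(3j)²=2/15 [(1 1 2; 0 0 0)], sign=+1
Σ_t [0,0]: t=0:+1/2 = 1/2
(3j)²=1/10 [(1 1 2; 0 1 -1)], sign=-1
⇒ 4πI² = 3/5
I = (-1)√(3/5/(4π)) = -0.21850969

-0.218510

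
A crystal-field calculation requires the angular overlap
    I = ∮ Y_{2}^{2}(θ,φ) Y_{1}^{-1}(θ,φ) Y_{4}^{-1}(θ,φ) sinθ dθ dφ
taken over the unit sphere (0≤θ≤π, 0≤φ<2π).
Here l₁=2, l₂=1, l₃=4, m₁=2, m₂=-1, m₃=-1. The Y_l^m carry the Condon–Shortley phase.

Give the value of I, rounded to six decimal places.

0.000000

triangle: need 1≤l₃≤3, have 4; I=0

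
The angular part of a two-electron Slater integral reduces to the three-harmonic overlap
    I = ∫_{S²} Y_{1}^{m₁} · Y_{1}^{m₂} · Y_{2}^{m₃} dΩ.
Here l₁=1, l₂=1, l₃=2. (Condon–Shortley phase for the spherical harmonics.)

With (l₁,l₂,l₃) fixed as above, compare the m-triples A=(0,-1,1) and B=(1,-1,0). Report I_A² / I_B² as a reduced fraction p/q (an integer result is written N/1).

Same 1,1,2: normalisation and zero-m 3j drop out of the ratio.
A: Δ: 0! 2! 2! / 5! → 1/30; sum: t=0:+1/2 = 1/2; 3j²(1 1 2; 0 -1 1) = Δ·Π!·Σ² = 1/10  (sign -1)
B: Δ: 0! 2! 2! / 5! → 1/30; sum: t=0:+1/4 = 1/4; 3j²(1 1 2; 1 -1 0) = Δ·Π!·Σ² = 1/30  (sign +1)
I_A²/I_B² = (1/10)/(1/30) = 3/1

3/1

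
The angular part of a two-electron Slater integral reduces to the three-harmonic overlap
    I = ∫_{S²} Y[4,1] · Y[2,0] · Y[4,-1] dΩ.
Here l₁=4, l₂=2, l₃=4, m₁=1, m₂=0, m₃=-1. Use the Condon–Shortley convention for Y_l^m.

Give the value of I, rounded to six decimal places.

Rules hold: Σm=0, L=10 even, 2≤4≤6.
N = 9·5·9 = 405
Δ = 2!·6!·2!/11! = 1/13860
Racah Σ t=0..2: t=0:+1/192 t=1:−1/36 t=2:+1/192 = -5/288
⇒ 3j(4 2 4; 0 0 0)² = 20/693, sgn -1
Racah Σ t=0..2: t=0:+1/144 t=1:−1/48 t=2:+1/480 = -17/1440
⇒ 3j(4 2 4; 1 0 -1)² = 289/13860, sgn +1
4πI² = N·(3j₀)²·(3jₘ)² = 1445/5929
I = -1·√(0.243717/4π) = -0.13926381

-0.139264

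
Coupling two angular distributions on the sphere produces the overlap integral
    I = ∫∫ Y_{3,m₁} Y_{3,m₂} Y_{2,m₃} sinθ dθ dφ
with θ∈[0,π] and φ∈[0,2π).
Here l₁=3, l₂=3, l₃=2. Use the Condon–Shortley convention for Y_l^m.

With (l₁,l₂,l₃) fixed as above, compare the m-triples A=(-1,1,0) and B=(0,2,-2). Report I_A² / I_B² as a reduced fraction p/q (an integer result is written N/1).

9/20

Same 3,3,2: normalisation and zero-m 3j drop out of the ratio.
A: Δ: 4! 2! 2! / 9! → 1/3780; sum: t=2:+1/16 t=3:−1/6 t=4:+1/96 = -3/32; 3j²(3 3 2; -1 1 0) = Δ·Π!·Σ² = 3/140  (sign -1)
B: Δ: 4! 2! 2! / 9! → 1/3780; sum: t=3:−1/24 = -1/24; 3j²(3 3 2; 0 2 -2) = Δ·Π!·Σ² = 1/21  (sign -1)
I_A²/I_B² = (3/140)/(1/21) = 9/20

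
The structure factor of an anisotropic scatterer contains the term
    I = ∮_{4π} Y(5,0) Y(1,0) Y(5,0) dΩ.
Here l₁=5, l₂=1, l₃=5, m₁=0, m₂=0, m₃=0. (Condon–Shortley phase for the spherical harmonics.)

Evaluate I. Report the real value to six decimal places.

0.000000

l₁+l₂+l₃=11 is odd: 3j(l;000)=0 ⇒ I=0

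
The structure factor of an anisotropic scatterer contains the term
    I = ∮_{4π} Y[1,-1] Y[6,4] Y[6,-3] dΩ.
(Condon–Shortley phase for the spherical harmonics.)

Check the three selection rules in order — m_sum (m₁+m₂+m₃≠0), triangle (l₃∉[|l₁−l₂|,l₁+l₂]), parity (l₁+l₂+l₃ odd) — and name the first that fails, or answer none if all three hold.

parity

Σmᵢ = 0  ✓
l₃∈[|l₁−l₂|,l₁+l₂]=[5,7], have l₃=6  ✓
Σlᵢ = 13 ⇒ odd  ✗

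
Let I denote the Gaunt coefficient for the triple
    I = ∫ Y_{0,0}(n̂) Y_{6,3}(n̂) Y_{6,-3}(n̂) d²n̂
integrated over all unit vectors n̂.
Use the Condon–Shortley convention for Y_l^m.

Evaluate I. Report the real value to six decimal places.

-0.282095

Checks pass: Σm=0; 12 even; l₃=6∈[6,6].
(2·0+1)(2·6+1)(2·6+1) = 169
Δ: 0! 0! 12! / 13! → 1/13
sum: t=0:+1/518400 = 1/518400
3j²(0 6 6; 0 0 0) = Δ·Π!·Σ² = 1/13  (sign +1)
sum: t=0:+1/2177280 = 1/2177280
3j²(0 6 6; 0 3 -3) = Δ·Π!·Σ² = 1/13  (sign -1)
combine: 4πI² = 169·1/13·1/13 = 1/1
take √, sign -1: I = -0.28209479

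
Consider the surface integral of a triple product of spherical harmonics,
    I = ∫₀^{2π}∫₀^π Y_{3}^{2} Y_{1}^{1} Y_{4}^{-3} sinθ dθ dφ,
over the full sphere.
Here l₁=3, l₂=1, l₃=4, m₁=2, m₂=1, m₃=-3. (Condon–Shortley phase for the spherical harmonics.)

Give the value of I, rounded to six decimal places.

-0.282095

Checks pass: Σm=0; 8 even; l₃=4∈[2,4].
(2·3+1)(2·1+1)(2·4+1) = 189
Δ: 0! 6! 2! / 9! → 1/252
sum: t=0:+1/36 = 1/36
3j²(3 1 4; 0 0 0) = Δ·Π!·Σ² = 4/63  (sign +1)
sum: t=0:+1/240 = 1/240
3j²(3 1 4; 2 1 -3) = Δ·Π!·Σ² = 1/12  (sign -1)
combine: 4πI² = 189·4/63·1/12 = 1/1
take √, sign -1: I = -0.28209479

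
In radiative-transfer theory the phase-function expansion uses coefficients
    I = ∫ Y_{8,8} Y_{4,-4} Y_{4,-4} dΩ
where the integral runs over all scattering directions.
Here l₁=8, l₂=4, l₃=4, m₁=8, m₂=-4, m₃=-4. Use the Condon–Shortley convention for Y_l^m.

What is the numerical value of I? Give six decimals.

Rules hold: Σm=0, L=16 even, 4≤4≤12.
N = 17·9·9 = 1377
Δ = 8!·8!·0!/17! = 1/218790
Racah Σ t=4..4: t=4:+1/331776 = 1/331776
⇒ 3j(8 4 4; 0 0 0)² = 490/21879, sgn +1
Racah Σ t=0..0: t=0:+1/1625702400 = 1/1625702400
⇒ 3j(8 4 4; 8 -4 -4)² = 1/17, sgn +1
4πI² = N·(3j₀)²·(3jₘ)² = 4410/2431
I = +1·√(1.81407/4π) = 0.37994601

0.379946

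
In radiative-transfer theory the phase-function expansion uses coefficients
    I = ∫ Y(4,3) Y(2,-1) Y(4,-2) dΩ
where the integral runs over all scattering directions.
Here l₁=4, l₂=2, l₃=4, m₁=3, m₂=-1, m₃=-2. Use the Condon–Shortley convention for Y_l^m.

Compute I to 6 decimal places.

m-sum 0 ✓  L=10 even ✓  2≤4≤6 ✓
Π(2lᵢ+1) = 9×5×9 = 405
triangle coeff Δ(4,2,4) = 1/13860
Σ_t [0,2]: t=0:+1/192 t=1:−1/36 t=2:+1/192 = -5/288
(3j)²=20/693 [(4 2 4; 0 0 0)], sign=-1
Σ_t [0,1]: t=0:+1/240 t=1:−1/1440 = 1/288
(3j)²=5/132 [(4 2 4; 3 -1 -2)], sign=+1
⇒ 4πI² = 375/847
I = (-1)√(375/847/(4π)) = -0.18770204

-0.187702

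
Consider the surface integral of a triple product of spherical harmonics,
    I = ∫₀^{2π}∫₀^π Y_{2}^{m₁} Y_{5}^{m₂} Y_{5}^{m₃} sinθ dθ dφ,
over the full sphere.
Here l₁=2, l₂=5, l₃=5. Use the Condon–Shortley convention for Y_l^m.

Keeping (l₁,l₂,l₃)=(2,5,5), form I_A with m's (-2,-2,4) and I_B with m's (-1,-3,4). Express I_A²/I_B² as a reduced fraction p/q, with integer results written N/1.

24/49

Same 2,5,5: normalisation and zero-m 3j drop out of the ratio.
A: Δ: 2! 2! 8! / 13! → 1/38610; sum: t=2:+1/20160 = 1/20160; 3j²(2 5 5; -2 -2 4) = Δ·Π!·Σ² = 12/715  (sign -1)
B: Δ: 2! 2! 8! / 13! → 1/38610; sum: t=1:−1/10080 t=2:+1/80640 = -1/11520; 3j²(2 5 5; -1 -3 4) = Δ·Π!·Σ² = 49/1430  (sign +1)
I_A²/I_B² = (12/715)/(49/1430) = 24/49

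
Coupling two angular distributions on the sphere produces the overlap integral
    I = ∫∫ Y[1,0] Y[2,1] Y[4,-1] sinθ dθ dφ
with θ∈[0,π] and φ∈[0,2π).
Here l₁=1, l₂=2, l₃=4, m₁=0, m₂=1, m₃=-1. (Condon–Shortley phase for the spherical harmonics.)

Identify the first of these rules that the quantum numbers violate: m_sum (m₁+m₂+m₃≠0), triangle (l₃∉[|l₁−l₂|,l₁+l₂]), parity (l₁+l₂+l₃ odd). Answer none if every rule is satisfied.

Σmᵢ = 0  ✓
l₃∈[|l₁−l₂|,l₁+l₂]=[1,3], have l₃=4  ✗
Σlᵢ = 7 ⇒ odd

triangle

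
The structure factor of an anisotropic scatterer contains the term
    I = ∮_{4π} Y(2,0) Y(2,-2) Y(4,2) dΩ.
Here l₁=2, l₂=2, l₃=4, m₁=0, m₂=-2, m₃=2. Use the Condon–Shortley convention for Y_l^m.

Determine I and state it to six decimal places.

0.156078

Checks pass: Σm=0; 8 even; l₃=4∈[0,4].
(2·2+1)(2·2+1)(2·4+1) = 225
Δ: 0! 4! 4! / 9! → 1/630
sum: t=0:+1/16 = 1/16
3j²(2 2 4; 0 0 0) = Δ·Π!·Σ² = 2/35  (sign +1)
sum: t=0:+1/96 = 1/96
3j²(2 2 4; 0 -2 2) = Δ·Π!·Σ² = 1/42  (sign +1)
combine: 4πI² = 225·2/35·1/42 = 15/49
take √, sign +1: I = 0.15607835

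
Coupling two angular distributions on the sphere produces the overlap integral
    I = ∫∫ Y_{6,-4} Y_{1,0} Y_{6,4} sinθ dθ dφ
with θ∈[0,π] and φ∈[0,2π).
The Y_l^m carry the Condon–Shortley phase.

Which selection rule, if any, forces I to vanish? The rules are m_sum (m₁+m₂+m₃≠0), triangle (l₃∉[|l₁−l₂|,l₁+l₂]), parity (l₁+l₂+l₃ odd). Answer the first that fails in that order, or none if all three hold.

azimuthal sum: -4 + 0 + 4 = 0  ✓
5 ≤ 6 ≤ 7 (triangle on l)  ✓
L = 6 + 1 + 6 = 13 (odd)  ✗

parity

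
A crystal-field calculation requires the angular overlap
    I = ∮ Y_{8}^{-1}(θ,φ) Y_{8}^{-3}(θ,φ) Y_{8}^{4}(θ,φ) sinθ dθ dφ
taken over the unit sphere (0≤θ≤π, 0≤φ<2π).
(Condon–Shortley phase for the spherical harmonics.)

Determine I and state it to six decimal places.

m-sum 0 ✓  L=24 even ✓  0≤8≤16 ✓
Π(2lᵢ+1) = 17×17×17 = 4913
triangle coeff Δ(8,8,8) = 1/236637794250
Σ_t [0,8]: t=0:+1/65548320768000 t=1:−1/128024064000 t=2:+1/2985984000 t=3:−1/373248000 t=4:+1/191102976 t=5:−1/373248000 t=6:+1/2985984000 t=7:−1/128024064000 t=8:+1/65548320768000 = 11/20808990720
(3j)²=490/96577 [(8 8 8; 0 0 0)], sign=+1
Σ_t [1,5]: t=1:−1/117050572800 t=2:+1/5225472000 t=3:−1/1492992000 t=4:+1/2090188800 t=5:−1/16721510400 = -1/14631321600
(3j)²=192/96577 [(8 8 8; -1 -3 4)], sign=-1
⇒ 4πI² = 1599360/32273761
I = (-1)√(1599360/32273761/(4π)) = -0.06279765

-0.062798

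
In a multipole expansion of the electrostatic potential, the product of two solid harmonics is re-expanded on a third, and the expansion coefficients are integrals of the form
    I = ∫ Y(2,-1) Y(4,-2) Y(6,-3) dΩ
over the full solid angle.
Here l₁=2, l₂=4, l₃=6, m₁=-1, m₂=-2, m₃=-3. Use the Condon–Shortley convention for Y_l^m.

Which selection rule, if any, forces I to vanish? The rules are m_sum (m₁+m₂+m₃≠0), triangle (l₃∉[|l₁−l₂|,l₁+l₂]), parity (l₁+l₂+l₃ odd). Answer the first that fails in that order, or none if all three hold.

Σmᵢ = -6  ✗
l₃∈[|l₁−l₂|,l₁+l₂]=[2,6], have l₃=6
Σlᵢ = 12 ⇒ even

m_sum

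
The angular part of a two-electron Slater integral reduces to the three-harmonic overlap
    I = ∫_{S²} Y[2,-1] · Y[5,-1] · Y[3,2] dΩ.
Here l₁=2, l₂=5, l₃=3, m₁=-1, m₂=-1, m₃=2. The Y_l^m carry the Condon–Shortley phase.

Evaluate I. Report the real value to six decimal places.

Rules hold: Σm=0, L=10 even, 3≤3≤7.
N = 5·11·7 = 385
Δ = 4!·0!·6!/11! = 1/2310
Racah Σ t=2..2: t=2:+1/144 = 1/144
⇒ 3j(2 5 3; 0 0 0)² = 10/231, sgn -1
Racah Σ t=3..3: t=3:−1/720 = -1/720
⇒ 3j(2 5 3; -1 -1 2)² = 4/385, sgn +1
4πI² = N·(3j₀)²·(3jₘ)² = 40/231
I = -1·√(0.17316/4π) = -0.11738675

-0.117387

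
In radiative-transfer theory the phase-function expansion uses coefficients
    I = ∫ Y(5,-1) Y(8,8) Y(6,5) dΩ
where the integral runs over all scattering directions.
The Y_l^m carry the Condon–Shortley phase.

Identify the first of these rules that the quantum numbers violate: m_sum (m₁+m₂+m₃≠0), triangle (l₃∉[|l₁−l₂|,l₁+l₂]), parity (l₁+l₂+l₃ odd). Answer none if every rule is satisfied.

m_sum

m₁+m₂+m₃ = -1 + 8 + 5 = 12  ✗
triangle: |5−8|=3 ≤ l₃=6 ≤ 5+8=13
parity: l₁+l₂+l₃ = 19 is odd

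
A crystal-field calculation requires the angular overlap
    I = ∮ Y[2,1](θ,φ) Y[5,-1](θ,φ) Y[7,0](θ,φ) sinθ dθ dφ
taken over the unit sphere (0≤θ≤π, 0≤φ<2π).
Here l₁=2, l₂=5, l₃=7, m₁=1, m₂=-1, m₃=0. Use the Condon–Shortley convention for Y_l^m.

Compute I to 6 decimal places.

0.177378

Rules hold: Σm=0, L=14 even, 3≤7≤7.
N = 5·11·15 = 825
Δ = 0!·4!·10!/15! = 1/15015
Racah Σ t=0..0: t=0:+1/57600 = 1/57600
⇒ 3j(2 5 7; 0 0 0)² = 21/715, sgn -1
Racah Σ t=0..0: t=0:+1/103680 = 1/103680
⇒ 3j(2 5 7; 1 -1 0)² = 7/429, sgn -1
4πI² = N·(3j₀)²·(3jₘ)² = 735/1859
I = +1·√(0.395374/4π) = 0.17737771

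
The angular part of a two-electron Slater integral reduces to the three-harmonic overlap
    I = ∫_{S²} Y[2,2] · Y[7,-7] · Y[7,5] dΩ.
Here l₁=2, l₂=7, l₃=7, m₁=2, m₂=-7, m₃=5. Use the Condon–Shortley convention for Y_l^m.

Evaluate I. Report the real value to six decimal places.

0.066694

Checks pass: Σm=0; 16 even; l₃=7∈[5,9].
(2·2+1)(2·7+1)(2·7+1) = 1125
Δ: 2! 2! 12! / 17! → 1/185640
sum: t=0:+1/2419200 t=1:−1/518400 t=2:+1/2419200 = -1/907200
3j²(2 7 7; 0 0 0) = Δ·Π!·Σ² = 56/3315  (sign +1)
sum: t=0:+1/1916006400 = 1/1916006400
3j²(2 7 7; 2 -7 5) = Δ·Π!·Σ² = 1/340  (sign +1)
combine: 4πI² = 1125·56/3315·1/340 = 210/3757
take √, sign +1: I = 0.06669359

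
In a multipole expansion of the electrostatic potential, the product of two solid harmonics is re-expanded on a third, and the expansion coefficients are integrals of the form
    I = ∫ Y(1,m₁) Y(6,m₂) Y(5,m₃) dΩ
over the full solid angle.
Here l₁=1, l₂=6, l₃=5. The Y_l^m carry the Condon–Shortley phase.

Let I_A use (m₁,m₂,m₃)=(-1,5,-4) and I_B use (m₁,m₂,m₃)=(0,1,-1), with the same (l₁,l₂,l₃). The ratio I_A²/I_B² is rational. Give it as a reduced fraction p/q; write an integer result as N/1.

11/7

Same 1,6,5: normalisation and zero-m 3j drop out of the ratio.
A: Δ: 2! 0! 10! / 13! → 1/858; sum: t=2:+1/725760 = 1/725760; 3j²(1 6 5; -1 5 -4) = Δ·Π!·Σ² = 5/78  (sign -1)
B: Δ: 2! 0! 10! / 13! → 1/858; sum: t=1:−1/17280 = -1/17280; 3j²(1 6 5; 0 1 -1) = Δ·Π!·Σ² = 35/858  (sign -1)
I_A²/I_B² = (5/78)/(35/858) = 11/7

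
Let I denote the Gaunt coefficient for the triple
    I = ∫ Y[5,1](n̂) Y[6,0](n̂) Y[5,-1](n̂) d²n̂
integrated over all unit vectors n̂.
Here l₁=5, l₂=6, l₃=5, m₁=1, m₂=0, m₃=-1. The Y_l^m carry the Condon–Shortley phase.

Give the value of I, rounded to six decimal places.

-0.036818

m-sum 0 ✓  L=16 even ✓  1≤5≤11 ✓
Π(2lᵢ+1) = 11×13×11 = 1573
triangle coeff Δ(5,6,5) = 1/28588560
Σ_t [1,5]: t=1:−1/345600 t=2:+1/13824 t=3:−1/5184 t=4:+1/13824 t=5:−1/345600 = -7/129600
(3j)²=80/7293 [(5 6 5; 0 0 0)], sign=+1
Σ_t [0,4]: t=0:+1/12441600 t=1:−1/86400 t=2:+1/9216 t=3:−1/7776 t=4:+1/55296 = -7/518400
(3j)²=12/12155 [(5 6 5; 1 0 -1)], sign=-1
⇒ 4πI² = 64/3757
I = (-1)√(64/3757/(4π)) = -0.03681836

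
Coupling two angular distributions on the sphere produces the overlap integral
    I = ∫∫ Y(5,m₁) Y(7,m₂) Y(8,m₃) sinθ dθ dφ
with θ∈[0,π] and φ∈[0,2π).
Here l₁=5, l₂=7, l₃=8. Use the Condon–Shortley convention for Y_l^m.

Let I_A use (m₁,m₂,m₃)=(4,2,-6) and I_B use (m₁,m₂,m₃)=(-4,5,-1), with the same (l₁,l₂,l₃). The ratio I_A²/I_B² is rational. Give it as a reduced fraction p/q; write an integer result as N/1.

624/529

Shared (l₁,l₂,l₃)=(5,7,8): N and (l;000)² cancel in I_A²/I_B².
A: Δ = 4!·6!·10!/21! = 1/814773960; Racah Σ t=0..1: t=0:+1/1045094400 t=1:−1/348364800 = -1/522547200; ⇒ 3j(5 7 8; 4 2 -6)² = 4/323, sgn -1
B: Δ = 4!·6!·10!/21! = 1/814773960; Racah Σ t=3..4: t=3:−1/1567641600 t=4:+1/232243200 = 23/6270566400; ⇒ 3j(5 7 8; -4 5 -1)² = 529/50388, sgn -1
I_A²/I_B² = (4/323)/(529/50388) = 624/529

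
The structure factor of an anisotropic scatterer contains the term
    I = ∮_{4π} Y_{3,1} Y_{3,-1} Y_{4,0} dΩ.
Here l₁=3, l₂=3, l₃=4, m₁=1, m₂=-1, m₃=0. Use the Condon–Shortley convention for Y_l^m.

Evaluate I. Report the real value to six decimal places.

-0.025645

m-sum 0 ✓  L=10 even ✓  0≤4≤6 ✓
Π(2lᵢ+1) = 7×7×9 = 441
triangle coeff Δ(3,3,4) = 1/34650
Σ_t [0,2]: t=0:+1/72 t=1:−1/16 t=2:+1/72 = -5/144
(3j)²=2/77 [(3 3 4; 0 0 0)], sign=-1
Σ_t [0,2]: t=0:+1/32 t=1:−1/36 t=2:+1/1152 = 5/1152
(3j)²=1/1386 [(3 3 4; 1 -1 0)], sign=+1
⇒ 4πI² = 1/121
I = (-1)√(1/121/(4π)) = -0.02564498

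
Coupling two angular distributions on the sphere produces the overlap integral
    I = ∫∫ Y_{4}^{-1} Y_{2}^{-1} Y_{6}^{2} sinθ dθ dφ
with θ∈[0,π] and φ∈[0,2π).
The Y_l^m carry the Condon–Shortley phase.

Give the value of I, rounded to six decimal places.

0.238034

Rules hold: Σm=0, L=12 even, 2≤6≤6.
N = 9·5·13 = 585
Δ = 0!·8!·4!/13! = 1/6435
Racah Σ t=0..0: t=0:+1/2304 = 1/2304
⇒ 3j(4 2 6; 0 0 0)² = 5/143, sgn +1
Racah Σ t=0..0: t=0:+1/4320 = 1/4320
⇒ 3j(4 2 6; -1 -1 2)² = 224/6435, sgn +1
4πI² = N·(3j₀)²·(3jₘ)² = 1120/1573
I = +1·√(0.712015/4π) = 0.23803440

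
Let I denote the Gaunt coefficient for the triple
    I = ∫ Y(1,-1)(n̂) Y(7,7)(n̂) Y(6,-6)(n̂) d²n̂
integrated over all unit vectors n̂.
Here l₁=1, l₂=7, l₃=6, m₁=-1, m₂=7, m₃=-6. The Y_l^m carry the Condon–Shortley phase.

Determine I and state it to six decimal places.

Rules hold: Σm=0, L=14 even, 6≤6≤8.
N = 3·15·13 = 585
Δ = 2!·0!·12!/15! = 1/1365
Racah Σ t=1..1: t=1:−1/518400 = -1/518400
⇒ 3j(1 7 6; 0 0 0)² = 7/195, sgn -1
Racah Σ t=2..2: t=2:+1/958003200 = 1/958003200
⇒ 3j(1 7 6; -1 7 -6)² = 1/15, sgn +1
4πI² = N·(3j₀)²·(3jₘ)² = 7/5
I = -1·√(1.4/4π) = -0.33377906

-0.333779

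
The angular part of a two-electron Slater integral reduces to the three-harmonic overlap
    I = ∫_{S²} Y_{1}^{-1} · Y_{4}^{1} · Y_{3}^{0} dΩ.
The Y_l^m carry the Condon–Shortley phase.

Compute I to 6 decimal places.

-0.194664

m-sum 0 ✓  L=8 even ✓  3≤3≤5 ✓
Π(2lᵢ+1) = 3×9×7 = 189
triangle coeff Δ(1,4,3) = 1/252
Σ_t [1,1]: t=1:−1/36 = -1/36
(3j)²=4/63 [(1 4 3; 0 0 0)], sign=+1
Σ_t [2,2]: t=2:+1/72 = 1/72
(3j)²=5/126 [(1 4 3; -1 1 0)], sign=-1
⇒ 4πI² = 10/21
I = (-1)√(10/21/(4π)) = -0.19466390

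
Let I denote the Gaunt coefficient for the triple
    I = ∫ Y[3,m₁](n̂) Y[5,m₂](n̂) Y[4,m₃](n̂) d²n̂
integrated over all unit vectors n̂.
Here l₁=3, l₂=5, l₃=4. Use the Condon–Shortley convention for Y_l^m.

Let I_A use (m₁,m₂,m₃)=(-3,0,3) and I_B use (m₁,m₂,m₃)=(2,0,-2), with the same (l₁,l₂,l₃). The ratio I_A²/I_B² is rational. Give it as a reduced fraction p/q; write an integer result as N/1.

21/64

Same 3,5,4: normalisation and zero-m 3j drop out of the ratio.
A: Δ: 4! 2! 6! / 13! → 1/180180; sum: t=4:+1/5760 = 1/5760; 3j²(3 5 4; -3 0 3) = Δ·Π!·Σ² = 5/572  (sign -1)
B: Δ: 4! 2! 6! / 13! → 1/180180; sum: t=0:+1/2880 t=1:−1/576 = -1/720; 3j²(3 5 4; 2 0 -2) = Δ·Π!·Σ² = 80/3003  (sign -1)
I_A²/I_B² = (5/572)/(80/3003) = 21/64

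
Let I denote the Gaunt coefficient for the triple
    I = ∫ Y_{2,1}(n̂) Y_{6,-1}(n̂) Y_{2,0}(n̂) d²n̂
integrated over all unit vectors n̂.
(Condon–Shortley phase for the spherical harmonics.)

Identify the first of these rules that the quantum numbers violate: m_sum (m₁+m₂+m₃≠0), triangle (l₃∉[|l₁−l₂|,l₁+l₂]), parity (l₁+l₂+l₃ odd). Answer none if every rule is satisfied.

Σmᵢ = 0  ✓
l₃∈[|l₁−l₂|,l₁+l₂]=[4,8], have l₃=2  ✗
Σlᵢ = 10 ⇒ even

triangle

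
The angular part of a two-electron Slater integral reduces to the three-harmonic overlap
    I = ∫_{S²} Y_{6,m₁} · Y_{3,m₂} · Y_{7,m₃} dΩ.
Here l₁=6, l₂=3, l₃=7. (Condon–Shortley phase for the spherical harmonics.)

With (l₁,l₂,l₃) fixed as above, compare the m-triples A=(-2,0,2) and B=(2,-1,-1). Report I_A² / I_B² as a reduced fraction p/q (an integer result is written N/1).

882/529

Shared (l₁,l₂,l₃)=(6,3,7): N and (l;000)² cancel in I_A²/I_B².
A: Δ = 2!·10!·4!/17! = 1/2042040; Racah Σ t=0..2: t=0:+1/967680 t=1:−1/120960 t=2:+1/207360 = -1/414720; ⇒ 3j(6 3 7; -2 0 2)² = 21/4862, sgn +1
B: Δ = 2!·10!·4!/17! = 1/2042040; Racah Σ t=0..2: t=0:+1/138240 t=1:−1/181440 t=2:+1/3870720 = 23/11612160; ⇒ 3j(6 3 7; 2 -1 -1)² = 529/204204, sgn +1
I_A²/I_B² = (21/4862)/(529/204204) = 882/529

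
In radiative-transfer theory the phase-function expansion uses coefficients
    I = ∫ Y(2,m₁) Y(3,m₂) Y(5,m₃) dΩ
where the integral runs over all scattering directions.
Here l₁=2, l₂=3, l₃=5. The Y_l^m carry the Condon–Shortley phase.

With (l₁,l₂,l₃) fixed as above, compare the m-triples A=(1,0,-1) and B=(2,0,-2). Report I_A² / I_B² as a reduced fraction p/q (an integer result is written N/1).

16/7

Shared (l₁,l₂,l₃)=(2,3,5): N and (l;000)² cancel in I_A²/I_B².
A: Δ = 0!·4!·6!/11! = 1/2310; Racah Σ t=0..0: t=0:+1/216 = 1/216; ⇒ 3j(2 3 5; 1 0 -1)² = 8/231, sgn +1
B: Δ = 0!·4!·6!/11! = 1/2310; Racah Σ t=0..0: t=0:+1/864 = 1/864; ⇒ 3j(2 3 5; 2 0 -2)² = 1/66, sgn -1
I_A²/I_B² = (8/231)/(1/66) = 16/7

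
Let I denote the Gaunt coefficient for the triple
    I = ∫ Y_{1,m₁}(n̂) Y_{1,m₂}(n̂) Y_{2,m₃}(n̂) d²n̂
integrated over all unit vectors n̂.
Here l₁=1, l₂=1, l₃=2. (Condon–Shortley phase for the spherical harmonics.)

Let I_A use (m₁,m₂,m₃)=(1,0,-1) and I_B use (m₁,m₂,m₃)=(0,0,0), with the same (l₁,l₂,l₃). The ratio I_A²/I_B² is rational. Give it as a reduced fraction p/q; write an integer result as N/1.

3/4

l's match ⇒ only the (l;m) 3-j factors differ between A and B.
A: triangle coeff Δ(1,1,2) = 1/30; Σ_t [0,0]: t=0:+1/2 = 1/2; (3j)²=1/10 [(1 1 2; 1 0 -1)], sign=-1
B: triangle coeff Δ(1,1,2) = 1/30; Σ_t [0,0]: t=0:+1/1 = 1/1; (3j)²=2/15 [(1 1 2; 0 0 0)], sign=+1
I_A²/I_B² = (1/10)/(2/15) = 3/4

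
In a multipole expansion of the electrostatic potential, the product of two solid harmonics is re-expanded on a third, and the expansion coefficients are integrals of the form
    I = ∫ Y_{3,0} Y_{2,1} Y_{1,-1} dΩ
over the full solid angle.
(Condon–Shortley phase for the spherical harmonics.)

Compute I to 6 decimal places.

0.143048

Checks pass: Σm=0; 6 even; l₃=1∈[1,5].
(2·3+1)(2·2+1)(2·1+1) = 105
Δ: 4! 2! 0! / 7! → 1/105
sum: t=2:+1/4 = 1/4
3j²(3 2 1; 0 0 0) = Δ·Π!·Σ² = 3/35  (sign -1)
sum: t=3:−1/12 = -1/12
3j²(3 2 1; 0 1 -1) = Δ·Π!·Σ² = 1/35  (sign -1)
combine: 4πI² = 105·3/35·1/35 = 9/35
take √, sign +1: I = 0.14304817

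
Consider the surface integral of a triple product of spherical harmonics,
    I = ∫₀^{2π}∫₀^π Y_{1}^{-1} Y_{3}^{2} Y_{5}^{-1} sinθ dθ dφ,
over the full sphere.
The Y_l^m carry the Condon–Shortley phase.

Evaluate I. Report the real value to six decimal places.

0.000000

triangle: need 2≤l₃≤4, have 5; I=0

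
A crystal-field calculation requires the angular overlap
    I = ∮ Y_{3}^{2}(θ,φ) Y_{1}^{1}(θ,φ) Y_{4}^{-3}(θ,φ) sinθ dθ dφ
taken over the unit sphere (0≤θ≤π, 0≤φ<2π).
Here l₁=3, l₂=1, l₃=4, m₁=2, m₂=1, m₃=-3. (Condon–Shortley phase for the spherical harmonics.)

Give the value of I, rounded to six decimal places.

m-sum 0 ✓  L=8 even ✓  2≤4≤4 ✓
Π(2lᵢ+1) = 7×3×9 = 189
triangle coeff Δ(3,1,4) = 1/252
Σ_t [0,0]: t=0:+1/36 = 1/36
(3j)²=4/63 [(3 1 4; 0 0 0)], sign=+1
Σ_t [0,0]: t=0:+1/240 = 1/240
(3j)²=1/12 [(3 1 4; 2 1 -3)], sign=-1
⇒ 4πI² = 1/1
I = (-1)√(1/1/(4π)) = -0.28209479

-0.282095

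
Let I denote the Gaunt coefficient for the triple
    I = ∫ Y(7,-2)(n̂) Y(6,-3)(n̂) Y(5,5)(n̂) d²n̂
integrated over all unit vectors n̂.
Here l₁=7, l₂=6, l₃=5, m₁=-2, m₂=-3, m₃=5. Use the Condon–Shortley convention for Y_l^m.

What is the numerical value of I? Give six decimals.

0.140567

Checks pass: Σm=0; 18 even; l₃=5∈[1,13].
(2·7+1)(2·6+1)(2·5+1) = 2145
Δ: 8! 6! 4! / 19! → 1/174594420
sum: t=2:+1/4147200 t=3:−1/207360 t=4:+1/82944 t=5:−1/207360 t=6:+1/4147200 = 1/345600
3j²(7 6 5; 0 0 0) = Δ·Π!·Σ² = 420/46189  (sign -1)
sum: t=3:−1/12441600 = -1/12441600
3j²(7 6 5; -2 -3 5) = Δ·Π!·Σ² = 588/46189  (sign -1)
combine: 4πI² = 2145·420/46189·588/46189 = 3704400/14919047
take √, sign +1: I = 0.14056703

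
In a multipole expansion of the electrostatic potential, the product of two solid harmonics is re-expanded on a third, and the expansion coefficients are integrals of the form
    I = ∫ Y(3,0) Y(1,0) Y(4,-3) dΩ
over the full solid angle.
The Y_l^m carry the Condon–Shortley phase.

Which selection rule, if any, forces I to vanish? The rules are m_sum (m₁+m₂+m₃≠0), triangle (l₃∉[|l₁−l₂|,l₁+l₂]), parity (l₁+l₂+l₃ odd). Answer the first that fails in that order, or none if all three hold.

m_sum

azimuthal sum: 0 + 0 − 3 = -3  ✗
2 ≤ 4 ≤ 4 (triangle on l)
L = 3 + 1 + 4 = 8 (even)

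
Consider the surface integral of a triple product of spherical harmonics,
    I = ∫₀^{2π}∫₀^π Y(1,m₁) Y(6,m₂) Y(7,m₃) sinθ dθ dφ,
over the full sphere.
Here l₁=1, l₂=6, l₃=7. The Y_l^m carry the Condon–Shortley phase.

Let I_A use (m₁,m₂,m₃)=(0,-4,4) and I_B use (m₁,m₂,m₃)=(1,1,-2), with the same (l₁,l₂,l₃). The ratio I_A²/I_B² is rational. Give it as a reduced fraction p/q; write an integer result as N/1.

Same 1,6,7: normalisation and zero-m 3j drop out of the ratio.
A: Δ: 0! 2! 12! / 15! → 1/1365; sum: t=0:+1/7257600 = 1/7257600; 3j²(1 6 7; 0 -4 4) = Δ·Π!·Σ² = 11/455  (sign -1)
B: Δ: 0! 2! 12! / 15! → 1/1365; sum: t=0:+1/1209600 = 1/1209600; 3j²(1 6 7; 1 1 -2) = Δ·Π!·Σ² = 12/455  (sign -1)
I_A²/I_B² = (11/455)/(12/455) = 11/12

11/12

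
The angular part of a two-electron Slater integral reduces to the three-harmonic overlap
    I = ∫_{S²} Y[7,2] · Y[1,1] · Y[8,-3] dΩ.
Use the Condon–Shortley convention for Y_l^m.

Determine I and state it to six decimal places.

-0.226917

Checks pass: Σm=0; 16 even; l₃=8∈[6,8].
(2·7+1)(2·1+1)(2·8+1) = 765
Δ: 0! 14! 2! / 17! → 1/2040
sum: t=0:+1/25401600 = 1/25401600
3j²(7 1 8; 0 0 0) = Δ·Π!·Σ² = 8/255  (sign +1)
sum: t=0:+1/87091200 = 1/87091200
3j²(7 1 8; 2 1 -3) = Δ·Π!·Σ² = 11/408  (sign -1)
combine: 4πI² = 765·8/255·11/408 = 11/17
take √, sign -1: I = -0.22691696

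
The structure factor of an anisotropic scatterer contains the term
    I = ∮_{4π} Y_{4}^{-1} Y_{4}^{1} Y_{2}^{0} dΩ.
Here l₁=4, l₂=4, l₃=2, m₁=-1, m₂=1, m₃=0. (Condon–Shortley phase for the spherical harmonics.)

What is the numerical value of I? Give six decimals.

-0.139264

Rules hold: Σm=0, L=10 even, 0≤2≤8.
N = 9·9·5 = 405
Δ = 6!·2!·2!/11! = 1/13860
Racah Σ t=2..4: t=2:+1/192 t=3:−1/36 t=4:+1/192 = -5/288
⇒ 3j(4 4 2; 0 0 0)² = 20/693, sgn -1
Racah Σ t=3..5: t=3:−1/144 t=4:+1/48 t=5:−1/480 = 17/1440
⇒ 3j(4 4 2; -1 1 0)² = 289/13860, sgn +1
4πI² = N·(3j₀)²·(3jₘ)² = 1445/5929
I = -1·√(0.243717/4π) = -0.13926381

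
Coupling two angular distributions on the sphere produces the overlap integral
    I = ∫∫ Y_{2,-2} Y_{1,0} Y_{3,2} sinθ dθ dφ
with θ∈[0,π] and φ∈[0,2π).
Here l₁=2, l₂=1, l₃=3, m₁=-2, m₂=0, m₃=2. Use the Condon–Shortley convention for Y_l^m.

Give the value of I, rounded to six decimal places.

0.184674

Rules hold: Σm=0, L=6 even, 1≤3≤3.
N = 5·3·7 = 105
Δ = 0!·4!·2!/7! = 1/105
Racah Σ t=0..0: t=0:+1/4 = 1/4
⇒ 3j(2 1 3; 0 0 0)² = 3/35, sgn -1
Racah Σ t=0..0: t=0:+1/24 = 1/24
⇒ 3j(2 1 3; -2 0 2)² = 1/21, sgn -1
4πI² = N·(3j₀)²·(3jₘ)² = 3/7
I = +1·√(0.428571/4π) = 0.18467439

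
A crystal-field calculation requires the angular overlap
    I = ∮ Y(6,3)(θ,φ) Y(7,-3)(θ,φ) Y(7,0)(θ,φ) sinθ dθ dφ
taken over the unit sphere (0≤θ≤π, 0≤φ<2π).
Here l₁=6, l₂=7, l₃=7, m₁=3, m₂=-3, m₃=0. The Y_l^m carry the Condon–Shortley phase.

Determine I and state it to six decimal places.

0.111416

m-sum 0 ✓  L=20 even ✓  1≤7≤13 ✓
Π(2lᵢ+1) = 13×15×15 = 2925
triangle coeff Δ(6,7,7) = 1/2444321880
Σ_t [0,6]: t=0:+1/2612736000 t=1:−1/20736000 t=2:+1/1658880 t=3:−1/746496 t=4:+1/1658880 t=5:−1/20736000 t=6:+1/2612736000 = -1/4354560
(3j)²=1000/138567 [(6 7 7; 0 0 0)], sign=+1
Σ_t [0,3]: t=0:+1/14929920 t=1:−1/4147200 t=2:+1/8294400 t=3:−1/130636800 = -1/16329600
(3j)²=1024/138567 [(6 7 7; 3 -3 0)], sign=+1
⇒ 4πI² = 25600000/164109517
I = (+1)√(25600000/164109517/(4π)) = 0.11141616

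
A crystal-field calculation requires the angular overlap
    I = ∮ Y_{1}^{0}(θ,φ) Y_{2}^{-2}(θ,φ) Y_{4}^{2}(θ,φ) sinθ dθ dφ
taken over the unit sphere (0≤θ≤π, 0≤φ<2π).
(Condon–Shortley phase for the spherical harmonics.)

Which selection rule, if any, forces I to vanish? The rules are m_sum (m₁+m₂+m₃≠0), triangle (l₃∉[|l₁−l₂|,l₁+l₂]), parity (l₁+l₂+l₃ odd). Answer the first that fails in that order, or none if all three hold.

m₁+m₂+m₃ = 0 − 2 + 2 = 0  ✓
triangle: |1−2|=1 ≤ l₃=4 ≤ 1+2=3  ✗
parity: l₁+l₂+l₃ = 7 is odd

triangle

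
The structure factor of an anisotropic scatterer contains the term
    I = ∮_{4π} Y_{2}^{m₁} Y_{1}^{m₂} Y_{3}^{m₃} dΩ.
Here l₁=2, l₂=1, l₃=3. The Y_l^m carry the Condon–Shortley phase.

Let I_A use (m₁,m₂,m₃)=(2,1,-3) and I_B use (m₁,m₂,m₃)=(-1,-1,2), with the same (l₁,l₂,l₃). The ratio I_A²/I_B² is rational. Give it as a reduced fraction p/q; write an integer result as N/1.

Shared (l₁,l₂,l₃)=(2,1,3): N and (l;000)² cancel in I_A²/I_B².
A: Δ = 0!·4!·2!/7! = 1/105; Racah Σ t=0..0: t=0:+1/48 = 1/48; ⇒ 3j(2 1 3; 2 1 -3)² = 1/7, sgn +1
B: Δ = 0!·4!·2!/7! = 1/105; Racah Σ t=0..0: t=0:+1/12 = 1/12; ⇒ 3j(2 1 3; -1 -1 2)² = 2/21, sgn -1
I_A²/I_B² = (1/7)/(2/21) = 3/2

3/2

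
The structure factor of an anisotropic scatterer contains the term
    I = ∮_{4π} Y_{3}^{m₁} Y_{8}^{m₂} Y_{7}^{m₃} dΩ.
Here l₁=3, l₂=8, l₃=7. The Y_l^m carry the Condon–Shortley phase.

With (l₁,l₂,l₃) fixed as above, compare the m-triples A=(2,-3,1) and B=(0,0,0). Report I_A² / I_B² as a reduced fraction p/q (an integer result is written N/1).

Shared (l₁,l₂,l₃)=(3,8,7): N and (l;000)² cancel in I_A²/I_B².
A: Δ = 4!·2!·12!/19! = 1/5290740; Racah Σ t=0..1: t=0:+1/14515200 t=1:−1/11612160 = -1/58060800; ⇒ 3j(3 8 7; 2 -3 1)² = 55/58786, sgn -1
B: Δ = 4!·2!·12!/19! = 1/5290740; Racah Σ t=1..3: t=1:−1/7257600 t=2:+1/2073600 t=3:−1/7257600 = 1/4838400; ⇒ 3j(3 8 7; 0 0 0)² = 252/20995, sgn -1
I_A²/I_B² = (55/58786)/(252/20995) = 275/3528

275/3528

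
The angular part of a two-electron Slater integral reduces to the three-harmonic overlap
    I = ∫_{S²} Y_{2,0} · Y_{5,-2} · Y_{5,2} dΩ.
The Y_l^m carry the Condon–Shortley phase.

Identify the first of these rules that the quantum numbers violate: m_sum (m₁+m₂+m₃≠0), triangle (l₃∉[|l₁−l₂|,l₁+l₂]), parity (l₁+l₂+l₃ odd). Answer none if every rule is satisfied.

none

azimuthal sum: 0 − 2 + 2 = 0  ✓
3 ≤ 5 ≤ 7 (triangle on l)  ✓
L = 2 + 5 + 5 = 12 (even)  ✓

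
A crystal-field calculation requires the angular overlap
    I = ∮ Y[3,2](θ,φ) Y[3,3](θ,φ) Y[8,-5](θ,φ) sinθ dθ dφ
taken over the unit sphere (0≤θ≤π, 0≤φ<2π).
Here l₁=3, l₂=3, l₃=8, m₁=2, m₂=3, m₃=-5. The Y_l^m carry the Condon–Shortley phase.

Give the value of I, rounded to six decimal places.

0.000000

|3−3|≤8≤3+3 violated ⇒ I = 0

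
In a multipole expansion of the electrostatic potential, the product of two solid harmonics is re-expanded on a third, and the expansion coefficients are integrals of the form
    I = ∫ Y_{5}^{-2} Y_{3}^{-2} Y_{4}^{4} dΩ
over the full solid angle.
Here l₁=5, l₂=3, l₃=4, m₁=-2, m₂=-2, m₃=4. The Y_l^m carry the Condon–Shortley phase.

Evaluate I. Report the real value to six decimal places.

m-sum 0 ✓  L=12 even ✓  2≤4≤8 ✓
Π(2lᵢ+1) = 11×7×9 = 693
triangle coeff Δ(5,3,4) = 1/180180
Σ_t [1,3]: t=1:−1/576 t=2:+1/144 t=3:−1/576 = 1/288
(3j)²=20/1001 [(5 3 4; 0 0 0)], sign=+1
Σ_t [1,1]: t=1:−1/8640 = -1/8640
(3j)²=14/1287 [(5 3 4; -2 -2 4)], sign=-1
⇒ 4πI² = 280/1859
I = (-1)√(280/1859/(4π)) = -0.10947990

-0.109480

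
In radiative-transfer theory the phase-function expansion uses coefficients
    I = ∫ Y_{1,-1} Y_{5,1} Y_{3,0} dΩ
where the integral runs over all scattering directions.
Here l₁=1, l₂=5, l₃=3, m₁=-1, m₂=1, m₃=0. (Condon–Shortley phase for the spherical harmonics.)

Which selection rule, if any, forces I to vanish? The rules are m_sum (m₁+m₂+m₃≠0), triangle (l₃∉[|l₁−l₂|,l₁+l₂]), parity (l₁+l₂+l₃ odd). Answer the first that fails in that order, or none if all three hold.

m₁+m₂+m₃ = -1 + 1 + 0 = 0  ✓
triangle: |1−5|=4 ≤ l₃=3 ≤ 1+5=6  ✗
parity: l₁+l₂+l₃ = 9 is odd

triangle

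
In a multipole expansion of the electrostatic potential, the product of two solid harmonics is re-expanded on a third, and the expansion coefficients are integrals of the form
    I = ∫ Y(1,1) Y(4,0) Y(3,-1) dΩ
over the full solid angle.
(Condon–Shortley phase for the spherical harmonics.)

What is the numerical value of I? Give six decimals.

0.150786

Rules hold: Σm=0, L=8 even, 3≤3≤5.
N = 3·9·7 = 189
Δ = 2!·0!·6!/9! = 1/252
Racah Σ t=1..1: t=1:−1/36 = -1/36
⇒ 3j(1 4 3; 0 0 0)² = 4/63, sgn +1
Racah Σ t=0..0: t=0:+1/96 = 1/96
⇒ 3j(1 4 3; 1 0 -1)² = 1/42, sgn +1
4πI² = N·(3j₀)²·(3jₘ)² = 2/7
I = +1·√(0.285714/4π) = 0.15078601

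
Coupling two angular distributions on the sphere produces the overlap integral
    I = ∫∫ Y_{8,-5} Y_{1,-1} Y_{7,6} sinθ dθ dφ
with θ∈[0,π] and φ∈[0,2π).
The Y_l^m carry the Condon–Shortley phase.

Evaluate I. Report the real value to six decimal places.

-0.052996

m-sum 0 ✓  L=16 even ✓  7≤7≤9 ✓
Π(2lᵢ+1) = 17×3×15 = 765
triangle coeff Δ(8,1,7) = 1/2040
Σ_t [1,1]: t=1:−1/25401600 = -1/25401600
(3j)²=8/255 [(8 1 7; 0 0 0)], sign=+1
Σ_t [0,0]: t=0:+1/12454041600 = 1/12454041600
(3j)²=1/680 [(8 1 7; -5 -1 6)], sign=-1
⇒ 4πI² = 3/85
I = (-1)√(3/85/(4π)) = -0.05299638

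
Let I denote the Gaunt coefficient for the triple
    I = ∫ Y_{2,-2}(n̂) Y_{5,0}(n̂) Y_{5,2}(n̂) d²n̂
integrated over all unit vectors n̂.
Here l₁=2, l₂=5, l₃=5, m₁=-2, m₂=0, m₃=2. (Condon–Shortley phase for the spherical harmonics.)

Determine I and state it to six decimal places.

-0.191372

Rules hold: Σm=0, L=12 even, 3≤5≤7.
N = 5·11·11 = 605
Δ = 2!·2!·8!/13! = 1/38610
Racah Σ t=0..2: t=0:+1/2880 t=1:−1/576 t=2:+1/2880 = -1/960
⇒ 3j(2 5 5; 0 0 0)² = 10/429, sgn +1
Racah Σ t=2..2: t=2:+1/2880 = 1/2880
⇒ 3j(2 5 5; -2 0 2)² = 14/429, sgn -1
4πI² = N·(3j₀)²·(3jₘ)² = 700/1521
I = -1·√(0.460224/4π) = -0.19137248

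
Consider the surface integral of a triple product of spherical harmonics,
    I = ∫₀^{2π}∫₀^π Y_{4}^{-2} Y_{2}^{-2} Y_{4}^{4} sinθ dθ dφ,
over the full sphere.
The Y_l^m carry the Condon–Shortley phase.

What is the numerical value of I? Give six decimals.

-0.106180

Rules hold: Σm=0, L=10 even, 2≤4≤6.
N = 9·5·9 = 405
Δ = 2!·6!·2!/11! = 1/13860
Racah Σ t=0..2: t=0:+1/192 t=1:−1/36 t=2:+1/192 = -5/288
⇒ 3j(4 2 4; 0 0 0)² = 20/693, sgn -1
Racah Σ t=0..0: t=0:+1/2880 = 1/2880
⇒ 3j(4 2 4; -2 -2 4)² = 2/165, sgn +1
4πI² = N·(3j₀)²·(3jₘ)² = 120/847
I = -1·√(0.141677/4π) = -0.10618031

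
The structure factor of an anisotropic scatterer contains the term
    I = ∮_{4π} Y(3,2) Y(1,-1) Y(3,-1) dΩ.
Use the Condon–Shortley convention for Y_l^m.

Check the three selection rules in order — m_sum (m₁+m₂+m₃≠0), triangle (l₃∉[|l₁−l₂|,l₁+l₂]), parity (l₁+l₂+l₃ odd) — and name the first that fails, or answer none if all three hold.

parity

azimuthal sum: 2 − 1 − 1 = 0  ✓
2 ≤ 3 ≤ 4 (triangle on l)  ✓
L = 3 + 1 + 3 = 7 (odd)  ✗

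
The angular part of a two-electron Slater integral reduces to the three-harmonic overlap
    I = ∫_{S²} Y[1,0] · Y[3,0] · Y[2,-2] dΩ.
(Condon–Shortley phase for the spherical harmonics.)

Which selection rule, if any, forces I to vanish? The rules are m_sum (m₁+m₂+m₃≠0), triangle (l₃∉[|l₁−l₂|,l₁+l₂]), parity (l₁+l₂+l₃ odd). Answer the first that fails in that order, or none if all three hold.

m_sum

m₁+m₂+m₃ = 0 + 0 − 2 = -2  ✗
triangle: |1−3|=2 ≤ l₃=2 ≤ 1+3=4
parity: l₁+l₂+l₃ = 6 is even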